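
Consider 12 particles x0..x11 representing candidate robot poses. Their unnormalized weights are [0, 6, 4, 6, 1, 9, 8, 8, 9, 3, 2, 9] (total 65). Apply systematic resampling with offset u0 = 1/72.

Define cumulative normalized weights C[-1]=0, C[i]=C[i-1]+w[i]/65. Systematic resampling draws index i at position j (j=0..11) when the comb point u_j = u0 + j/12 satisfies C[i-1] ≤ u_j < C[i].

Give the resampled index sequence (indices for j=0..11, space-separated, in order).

1 2 3 5 5 6 6 7 8 8 10 11

C = [0, 6/65, 2/13, 16/65, 17/65, 2/5, 34/65, 42/65, 51/65, 54/65, 56/65, 1]
j=0: u_0=1/72 ∈ [0, 6/65) → index 1
j=1: u_1=7/72 ∈ [6/65, 2/13) → index 2
j=2: u_2=13/72 ∈ [2/13, 16/65) → index 3
j=3: u_3=19/72 ∈ [17/65, 2/5) → index 5
j=4: u_4=25/72 ∈ [17/65, 2/5) → index 5
j=5: u_5=31/72 ∈ [2/5, 34/65) → index 6
j=6: u_6=37/72 ∈ [2/5, 34/65) → index 6
j=7: u_7=43/72 ∈ [34/65, 42/65) → index 7
j=8: u_8=49/72 ∈ [42/65, 51/65) → index 8
j=9: u_9=55/72 ∈ [42/65, 51/65) → index 8
j=10: u_10=61/72 ∈ [54/65, 56/65) → index 10
j=11: u_11=67/72 ∈ [56/65, 1) → index 11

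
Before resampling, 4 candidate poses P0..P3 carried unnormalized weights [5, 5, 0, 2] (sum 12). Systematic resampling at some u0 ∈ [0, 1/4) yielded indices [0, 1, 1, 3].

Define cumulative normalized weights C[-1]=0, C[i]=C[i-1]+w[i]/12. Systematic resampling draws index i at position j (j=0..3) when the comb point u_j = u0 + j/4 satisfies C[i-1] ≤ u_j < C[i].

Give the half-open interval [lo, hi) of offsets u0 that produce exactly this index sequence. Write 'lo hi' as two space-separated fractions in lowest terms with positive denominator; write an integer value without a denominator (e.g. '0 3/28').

1/6 1/4

C = [5/12, 5/6, 5/6, 1]
j=0 picked index 0: u0 ∈ [0, 5/12)
j=1 picked index 1: u0 ∈ [1/6, 7/12)
j=2 picked index 1: u0 ∈ [-1/12, 1/3)
j=3 picked index 3: u0 ∈ [1/12, 1/4)
intersection: [1/6, 1/4)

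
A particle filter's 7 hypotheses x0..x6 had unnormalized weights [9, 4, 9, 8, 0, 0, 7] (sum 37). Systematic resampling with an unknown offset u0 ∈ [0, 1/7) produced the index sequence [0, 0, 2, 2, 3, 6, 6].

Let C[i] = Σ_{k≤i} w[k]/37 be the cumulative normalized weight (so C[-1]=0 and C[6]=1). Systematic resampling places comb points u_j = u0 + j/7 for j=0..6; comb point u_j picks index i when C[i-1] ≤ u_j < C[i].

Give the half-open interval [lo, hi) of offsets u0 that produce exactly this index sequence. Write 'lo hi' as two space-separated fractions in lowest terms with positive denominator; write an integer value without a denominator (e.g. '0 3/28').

C = [9/37, 13/37, 22/37, 30/37, 30/37, 30/37, 1]
j=0 picked index 0: u0 ∈ [0, 9/37)
j=1 picked index 0: u0 ∈ [-1/7, 26/259)
j=2 picked index 2: u0 ∈ [17/259, 80/259)
j=3 picked index 2: u0 ∈ [-20/259, 43/259)
j=4 picked index 3: u0 ∈ [6/259, 62/259)
j=5 picked index 6: u0 ∈ [25/259, 2/7)
j=6 picked index 6: u0 ∈ [-12/259, 1/7)
intersection: [25/259, 26/259)

25/259 26/259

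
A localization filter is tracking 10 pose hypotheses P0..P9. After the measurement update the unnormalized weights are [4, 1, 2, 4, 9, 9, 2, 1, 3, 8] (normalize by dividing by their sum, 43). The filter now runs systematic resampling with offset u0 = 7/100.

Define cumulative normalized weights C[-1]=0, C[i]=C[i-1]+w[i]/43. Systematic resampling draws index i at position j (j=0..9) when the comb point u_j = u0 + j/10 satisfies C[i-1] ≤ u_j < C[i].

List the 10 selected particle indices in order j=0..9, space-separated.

C = [4/43, 5/43, 7/43, 11/43, 20/43, 29/43, 31/43, 32/43, 35/43, 1]
j=0: u_0=7/100 ∈ [0, 4/43) → index 0
j=1: u_1=17/100 ∈ [7/43, 11/43) → index 3
j=2: u_2=27/100 ∈ [11/43, 20/43) → index 4
j=3: u_3=37/100 ∈ [11/43, 20/43) → index 4
j=4: u_4=47/100 ∈ [20/43, 29/43) → index 5
j=5: u_5=57/100 ∈ [20/43, 29/43) → index 5
j=6: u_6=67/100 ∈ [20/43, 29/43) → index 5
j=7: u_7=77/100 ∈ [32/43, 35/43) → index 8
j=8: u_8=87/100 ∈ [35/43, 1) → index 9
j=9: u_9=97/100 ∈ [35/43, 1) → index 9

0 3 4 4 5 5 5 8 9 9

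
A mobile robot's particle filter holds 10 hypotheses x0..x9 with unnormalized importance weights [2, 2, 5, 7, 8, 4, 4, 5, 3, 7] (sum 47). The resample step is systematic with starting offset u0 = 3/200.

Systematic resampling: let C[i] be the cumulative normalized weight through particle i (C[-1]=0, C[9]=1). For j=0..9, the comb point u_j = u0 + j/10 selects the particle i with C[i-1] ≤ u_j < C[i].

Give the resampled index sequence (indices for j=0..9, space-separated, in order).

C = [2/47, 4/47, 9/47, 16/47, 24/47, 28/47, 32/47, 37/47, 40/47, 1]
j=0: u_0=3/200 ∈ [0, 2/47) → index 0
j=1: u_1=23/200 ∈ [4/47, 9/47) → index 2
j=2: u_2=43/200 ∈ [9/47, 16/47) → index 3
j=3: u_3=63/200 ∈ [9/47, 16/47) → index 3
j=4: u_4=83/200 ∈ [16/47, 24/47) → index 4
j=5: u_5=103/200 ∈ [24/47, 28/47) → index 5
j=6: u_6=123/200 ∈ [28/47, 32/47) → index 6
j=7: u_7=143/200 ∈ [32/47, 37/47) → index 7
j=8: u_8=163/200 ∈ [37/47, 40/47) → index 8
j=9: u_9=183/200 ∈ [40/47, 1) → index 9

0 2 3 3 4 5 6 7 8 9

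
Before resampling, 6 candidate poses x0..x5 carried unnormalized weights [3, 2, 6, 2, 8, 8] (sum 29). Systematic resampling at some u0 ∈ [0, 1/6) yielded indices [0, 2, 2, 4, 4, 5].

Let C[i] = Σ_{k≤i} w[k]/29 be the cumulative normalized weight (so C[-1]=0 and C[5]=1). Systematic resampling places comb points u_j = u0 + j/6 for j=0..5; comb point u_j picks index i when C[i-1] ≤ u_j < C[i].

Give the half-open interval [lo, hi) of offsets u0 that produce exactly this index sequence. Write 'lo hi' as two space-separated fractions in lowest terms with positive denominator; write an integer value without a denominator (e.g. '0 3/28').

1/174 4/87

C = [3/29, 5/29, 11/29, 13/29, 21/29, 1]
j=0 picked index 0: u0 ∈ [0, 3/29)
j=1 picked index 2: u0 ∈ [1/174, 37/174)
j=2 picked index 2: u0 ∈ [-14/87, 4/87)
j=3 picked index 4: u0 ∈ [-3/58, 13/58)
j=4 picked index 4: u0 ∈ [-19/87, 5/87)
j=5 picked index 5: u0 ∈ [-19/174, 1/6)
intersection: [1/174, 4/87)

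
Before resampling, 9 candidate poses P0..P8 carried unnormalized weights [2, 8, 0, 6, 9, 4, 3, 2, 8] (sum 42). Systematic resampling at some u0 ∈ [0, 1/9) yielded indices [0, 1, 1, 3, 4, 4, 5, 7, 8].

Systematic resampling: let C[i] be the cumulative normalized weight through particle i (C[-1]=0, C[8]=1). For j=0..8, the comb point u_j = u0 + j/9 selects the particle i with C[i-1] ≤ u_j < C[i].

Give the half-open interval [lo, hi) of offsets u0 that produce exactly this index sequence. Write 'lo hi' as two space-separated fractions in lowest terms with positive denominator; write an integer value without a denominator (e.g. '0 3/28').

C = [1/21, 5/21, 5/21, 8/21, 25/42, 29/42, 16/21, 17/21, 1]
j=0 picked index 0: u0 ∈ [0, 1/21)
j=1 picked index 1: u0 ∈ [-4/63, 8/63)
j=2 picked index 1: u0 ∈ [-11/63, 1/63)
j=3 picked index 3: u0 ∈ [-2/21, 1/21)
j=4 picked index 4: u0 ∈ [-4/63, 19/126)
j=5 picked index 4: u0 ∈ [-11/63, 5/126)
j=6 picked index 5: u0 ∈ [-1/14, 1/42)
j=7 picked index 7: u0 ∈ [-1/63, 2/63)
j=8 picked index 8: u0 ∈ [-5/63, 1/9)
intersection: [0, 1/63)

0 1/63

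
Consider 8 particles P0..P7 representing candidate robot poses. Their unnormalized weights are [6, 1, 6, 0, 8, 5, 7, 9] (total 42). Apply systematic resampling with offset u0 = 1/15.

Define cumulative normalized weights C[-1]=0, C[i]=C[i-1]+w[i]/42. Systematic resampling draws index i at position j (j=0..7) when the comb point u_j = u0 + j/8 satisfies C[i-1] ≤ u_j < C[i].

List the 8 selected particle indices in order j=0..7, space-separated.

C = [1/7, 1/6, 13/42, 13/42, 1/2, 13/21, 11/14, 1]
j=0: u_0=1/15 ∈ [0, 1/7) → index 0
j=1: u_1=23/120 ∈ [1/6, 13/42) → index 2
j=2: u_2=19/60 ∈ [13/42, 1/2) → index 4
j=3: u_3=53/120 ∈ [13/42, 1/2) → index 4
j=4: u_4=17/30 ∈ [1/2, 13/21) → index 5
j=5: u_5=83/120 ∈ [13/21, 11/14) → index 6
j=6: u_6=49/60 ∈ [11/14, 1) → index 7
j=7: u_7=113/120 ∈ [11/14, 1) → index 7

0 2 4 4 5 6 7 7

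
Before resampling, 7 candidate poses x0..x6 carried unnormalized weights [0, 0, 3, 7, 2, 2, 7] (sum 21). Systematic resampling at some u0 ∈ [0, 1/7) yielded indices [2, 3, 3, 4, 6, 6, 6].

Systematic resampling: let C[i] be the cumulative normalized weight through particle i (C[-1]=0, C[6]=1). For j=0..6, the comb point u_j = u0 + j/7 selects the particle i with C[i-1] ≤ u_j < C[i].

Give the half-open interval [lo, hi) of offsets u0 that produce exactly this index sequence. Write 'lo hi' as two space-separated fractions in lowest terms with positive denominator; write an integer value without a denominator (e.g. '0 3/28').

C = [0, 0, 1/7, 10/21, 4/7, 2/3, 1]
j=0 picked index 2: u0 ∈ [0, 1/7)
j=1 picked index 3: u0 ∈ [0, 1/3)
j=2 picked index 3: u0 ∈ [-1/7, 4/21)
j=3 picked index 4: u0 ∈ [1/21, 1/7)
j=4 picked index 6: u0 ∈ [2/21, 3/7)
j=5 picked index 6: u0 ∈ [-1/21, 2/7)
j=6 picked index 6: u0 ∈ [-4/21, 1/7)
intersection: [2/21, 1/7)

2/21 1/7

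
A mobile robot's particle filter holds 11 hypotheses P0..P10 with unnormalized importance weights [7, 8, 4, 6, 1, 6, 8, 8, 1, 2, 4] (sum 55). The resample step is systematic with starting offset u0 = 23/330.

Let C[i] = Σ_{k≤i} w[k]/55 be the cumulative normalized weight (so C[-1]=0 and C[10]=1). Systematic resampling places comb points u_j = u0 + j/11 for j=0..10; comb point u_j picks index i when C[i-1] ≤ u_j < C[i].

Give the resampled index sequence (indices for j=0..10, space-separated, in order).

C = [7/55, 3/11, 19/55, 5/11, 26/55, 32/55, 8/11, 48/55, 49/55, 51/55, 1]
j=0: u_0=23/330 ∈ [0, 7/55) → index 0
j=1: u_1=53/330 ∈ [7/55, 3/11) → index 1
j=2: u_2=83/330 ∈ [7/55, 3/11) → index 1
j=3: u_3=113/330 ∈ [3/11, 19/55) → index 2
j=4: u_4=13/30 ∈ [19/55, 5/11) → index 3
j=5: u_5=173/330 ∈ [26/55, 32/55) → index 5
j=6: u_6=203/330 ∈ [32/55, 8/11) → index 6
j=7: u_7=233/330 ∈ [32/55, 8/11) → index 6
j=8: u_8=263/330 ∈ [8/11, 48/55) → index 7
j=9: u_9=293/330 ∈ [48/55, 49/55) → index 8
j=10: u_10=323/330 ∈ [51/55, 1) → index 10

0 1 1 2 3 5 6 6 7 8 10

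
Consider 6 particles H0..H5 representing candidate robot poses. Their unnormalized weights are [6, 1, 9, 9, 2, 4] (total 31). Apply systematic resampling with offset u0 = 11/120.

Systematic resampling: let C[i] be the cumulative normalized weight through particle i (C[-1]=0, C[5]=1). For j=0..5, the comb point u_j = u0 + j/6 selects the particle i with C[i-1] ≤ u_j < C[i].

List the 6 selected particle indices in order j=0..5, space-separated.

C = [6/31, 7/31, 16/31, 25/31, 27/31, 1]
j=0: u_0=11/120 ∈ [0, 6/31) → index 0
j=1: u_1=31/120 ∈ [7/31, 16/31) → index 2
j=2: u_2=17/40 ∈ [7/31, 16/31) → index 2
j=3: u_3=71/120 ∈ [16/31, 25/31) → index 3
j=4: u_4=91/120 ∈ [16/31, 25/31) → index 3
j=5: u_5=37/40 ∈ [27/31, 1) → index 5

0 2 2 3 3 5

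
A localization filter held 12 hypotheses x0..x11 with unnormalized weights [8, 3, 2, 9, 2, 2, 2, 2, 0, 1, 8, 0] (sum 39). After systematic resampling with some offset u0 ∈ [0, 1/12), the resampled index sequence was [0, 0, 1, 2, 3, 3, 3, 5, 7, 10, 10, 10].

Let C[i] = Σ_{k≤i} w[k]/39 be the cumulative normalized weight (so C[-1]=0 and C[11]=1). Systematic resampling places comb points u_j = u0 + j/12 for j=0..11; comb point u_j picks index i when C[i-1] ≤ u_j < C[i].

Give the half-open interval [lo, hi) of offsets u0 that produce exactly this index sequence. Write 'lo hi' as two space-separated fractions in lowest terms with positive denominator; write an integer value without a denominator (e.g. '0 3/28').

2/39 5/78

C = [8/39, 11/39, 1/3, 22/39, 8/13, 2/3, 28/39, 10/13, 10/13, 31/39, 1, 1]
j=0 picked index 0: u0 ∈ [0, 8/39)
j=1 picked index 0: u0 ∈ [-1/12, 19/156)
j=2 picked index 1: u0 ∈ [1/26, 3/26)
j=3 picked index 2: u0 ∈ [5/156, 1/12)
j=4 picked index 3: u0 ∈ [0, 3/13)
j=5 picked index 3: u0 ∈ [-1/12, 23/156)
j=6 picked index 3: u0 ∈ [-1/6, 5/78)
j=7 picked index 5: u0 ∈ [5/156, 1/12)
j=8 picked index 7: u0 ∈ [2/39, 4/39)
j=9 picked index 10: u0 ∈ [7/156, 1/4)
j=10 picked index 10: u0 ∈ [-1/26, 1/6)
j=11 picked index 10: u0 ∈ [-19/156, 1/12)
intersection: [2/39, 5/78)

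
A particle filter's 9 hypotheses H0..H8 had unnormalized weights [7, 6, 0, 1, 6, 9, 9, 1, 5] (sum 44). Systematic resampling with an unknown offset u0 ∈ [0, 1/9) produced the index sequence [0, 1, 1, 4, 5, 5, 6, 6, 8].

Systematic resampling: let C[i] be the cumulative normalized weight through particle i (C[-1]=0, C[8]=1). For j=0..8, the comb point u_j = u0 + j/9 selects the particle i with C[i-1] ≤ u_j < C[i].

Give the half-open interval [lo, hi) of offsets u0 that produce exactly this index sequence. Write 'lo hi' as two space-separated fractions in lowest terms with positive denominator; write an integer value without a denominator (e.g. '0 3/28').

19/396 29/396

C = [7/44, 13/44, 13/44, 7/22, 5/11, 29/44, 19/22, 39/44, 1]
j=0 picked index 0: u0 ∈ [0, 7/44)
j=1 picked index 1: u0 ∈ [19/396, 73/396)
j=2 picked index 1: u0 ∈ [-25/396, 29/396)
j=3 picked index 4: u0 ∈ [-1/66, 4/33)
j=4 picked index 5: u0 ∈ [1/99, 85/396)
j=5 picked index 5: u0 ∈ [-10/99, 41/396)
j=6 picked index 6: u0 ∈ [-1/132, 13/66)
j=7 picked index 6: u0 ∈ [-47/396, 17/198)
j=8 picked index 8: u0 ∈ [-1/396, 1/9)
intersection: [19/396, 29/396)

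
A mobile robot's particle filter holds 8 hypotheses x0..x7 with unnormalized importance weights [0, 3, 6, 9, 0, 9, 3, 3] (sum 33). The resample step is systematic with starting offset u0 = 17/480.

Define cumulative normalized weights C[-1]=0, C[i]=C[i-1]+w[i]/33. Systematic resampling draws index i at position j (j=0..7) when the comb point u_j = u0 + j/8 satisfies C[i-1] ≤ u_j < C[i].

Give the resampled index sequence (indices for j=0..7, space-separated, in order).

C = [0, 1/11, 3/11, 6/11, 6/11, 9/11, 10/11, 1]
j=0: u_0=17/480 ∈ [0, 1/11) → index 1
j=1: u_1=77/480 ∈ [1/11, 3/11) → index 2
j=2: u_2=137/480 ∈ [3/11, 6/11) → index 3
j=3: u_3=197/480 ∈ [3/11, 6/11) → index 3
j=4: u_4=257/480 ∈ [3/11, 6/11) → index 3
j=5: u_5=317/480 ∈ [6/11, 9/11) → index 5
j=6: u_6=377/480 ∈ [6/11, 9/11) → index 5
j=7: u_7=437/480 ∈ [10/11, 1) → index 7

1 2 3 3 3 5 5 7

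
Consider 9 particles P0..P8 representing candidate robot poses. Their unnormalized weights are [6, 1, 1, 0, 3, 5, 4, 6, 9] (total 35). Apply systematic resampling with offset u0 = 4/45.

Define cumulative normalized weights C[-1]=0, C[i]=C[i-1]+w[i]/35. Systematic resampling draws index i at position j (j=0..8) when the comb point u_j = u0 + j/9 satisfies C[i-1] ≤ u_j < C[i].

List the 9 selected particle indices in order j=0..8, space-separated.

0 2 4 5 6 7 8 8 8

C = [6/35, 1/5, 8/35, 8/35, 11/35, 16/35, 4/7, 26/35, 1]
j=0: u_0=4/45 ∈ [0, 6/35) → index 0
j=1: u_1=1/5 ∈ [1/5, 8/35) → index 2
j=2: u_2=14/45 ∈ [8/35, 11/35) → index 4
j=3: u_3=19/45 ∈ [11/35, 16/35) → index 5
j=4: u_4=8/15 ∈ [16/35, 4/7) → index 6
j=5: u_5=29/45 ∈ [4/7, 26/35) → index 7
j=6: u_6=34/45 ∈ [26/35, 1) → index 8
j=7: u_7=13/15 ∈ [26/35, 1) → index 8
j=8: u_8=44/45 ∈ [26/35, 1) → index 8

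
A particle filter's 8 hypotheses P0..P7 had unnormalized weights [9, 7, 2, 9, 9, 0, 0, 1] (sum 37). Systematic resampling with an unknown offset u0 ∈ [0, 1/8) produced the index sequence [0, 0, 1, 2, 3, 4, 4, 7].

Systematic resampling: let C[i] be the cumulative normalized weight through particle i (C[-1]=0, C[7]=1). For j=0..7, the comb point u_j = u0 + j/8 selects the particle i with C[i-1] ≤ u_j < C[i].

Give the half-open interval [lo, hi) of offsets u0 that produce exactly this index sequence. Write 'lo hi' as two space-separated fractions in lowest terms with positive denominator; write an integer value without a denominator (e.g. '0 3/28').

C = [9/37, 16/37, 18/37, 27/37, 36/37, 36/37, 36/37, 1]
j=0 picked index 0: u0 ∈ [0, 9/37)
j=1 picked index 0: u0 ∈ [-1/8, 35/296)
j=2 picked index 1: u0 ∈ [-1/148, 27/148)
j=3 picked index 2: u0 ∈ [17/296, 33/296)
j=4 picked index 3: u0 ∈ [-1/74, 17/74)
j=5 picked index 4: u0 ∈ [31/296, 103/296)
j=6 picked index 4: u0 ∈ [-3/148, 33/148)
j=7 picked index 7: u0 ∈ [29/296, 1/8)
intersection: [31/296, 33/296)

31/296 33/296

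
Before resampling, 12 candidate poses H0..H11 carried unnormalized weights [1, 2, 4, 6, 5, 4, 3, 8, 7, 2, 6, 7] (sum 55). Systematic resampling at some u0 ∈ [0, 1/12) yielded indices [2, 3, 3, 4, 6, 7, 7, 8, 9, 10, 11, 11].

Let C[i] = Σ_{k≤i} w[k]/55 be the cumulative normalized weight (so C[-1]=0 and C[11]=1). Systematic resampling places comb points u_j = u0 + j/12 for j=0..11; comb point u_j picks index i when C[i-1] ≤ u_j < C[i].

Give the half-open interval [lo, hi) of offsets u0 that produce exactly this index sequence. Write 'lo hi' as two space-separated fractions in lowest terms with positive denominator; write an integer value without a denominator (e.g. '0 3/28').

1/15 23/330

C = [1/55, 3/55, 7/55, 13/55, 18/55, 2/5, 5/11, 3/5, 8/11, 42/55, 48/55, 1]
j=0 picked index 2: u0 ∈ [3/55, 7/55)
j=1 picked index 3: u0 ∈ [29/660, 101/660)
j=2 picked index 3: u0 ∈ [-13/330, 23/330)
j=3 picked index 4: u0 ∈ [-3/220, 17/220)
j=4 picked index 6: u0 ∈ [1/15, 4/33)
j=5 picked index 7: u0 ∈ [5/132, 11/60)
j=6 picked index 7: u0 ∈ [-1/22, 1/10)
j=7 picked index 8: u0 ∈ [1/60, 19/132)
j=8 picked index 9: u0 ∈ [2/33, 16/165)
j=9 picked index 10: u0 ∈ [3/220, 27/220)
j=10 picked index 11: u0 ∈ [13/330, 1/6)
j=11 picked index 11: u0 ∈ [-29/660, 1/12)
intersection: [1/15, 23/330)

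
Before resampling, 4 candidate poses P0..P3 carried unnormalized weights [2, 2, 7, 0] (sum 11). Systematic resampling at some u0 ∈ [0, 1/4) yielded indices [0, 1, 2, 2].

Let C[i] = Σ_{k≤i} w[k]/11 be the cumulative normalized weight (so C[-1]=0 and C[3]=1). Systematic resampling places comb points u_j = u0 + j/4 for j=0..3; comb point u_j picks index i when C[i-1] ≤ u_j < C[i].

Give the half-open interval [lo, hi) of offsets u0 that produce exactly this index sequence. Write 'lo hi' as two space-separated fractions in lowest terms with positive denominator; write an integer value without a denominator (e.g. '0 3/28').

0 5/44

C = [2/11, 4/11, 1, 1]
j=0 picked index 0: u0 ∈ [0, 2/11)
j=1 picked index 1: u0 ∈ [-3/44, 5/44)
j=2 picked index 2: u0 ∈ [-3/22, 1/2)
j=3 picked index 2: u0 ∈ [-17/44, 1/4)
intersection: [0, 5/44)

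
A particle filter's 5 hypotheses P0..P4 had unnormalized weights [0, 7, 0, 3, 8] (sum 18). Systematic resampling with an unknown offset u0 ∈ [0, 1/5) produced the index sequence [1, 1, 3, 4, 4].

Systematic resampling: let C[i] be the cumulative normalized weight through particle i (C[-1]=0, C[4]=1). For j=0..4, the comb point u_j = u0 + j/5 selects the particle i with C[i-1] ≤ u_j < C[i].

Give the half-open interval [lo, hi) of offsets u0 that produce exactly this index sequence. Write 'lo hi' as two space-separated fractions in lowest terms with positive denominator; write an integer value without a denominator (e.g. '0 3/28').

C = [0, 7/18, 7/18, 5/9, 1]
j=0 picked index 1: u0 ∈ [0, 7/18)
j=1 picked index 1: u0 ∈ [-1/5, 17/90)
j=2 picked index 3: u0 ∈ [-1/90, 7/45)
j=3 picked index 4: u0 ∈ [-2/45, 2/5)
j=4 picked index 4: u0 ∈ [-11/45, 1/5)
intersection: [0, 7/45)

0 7/45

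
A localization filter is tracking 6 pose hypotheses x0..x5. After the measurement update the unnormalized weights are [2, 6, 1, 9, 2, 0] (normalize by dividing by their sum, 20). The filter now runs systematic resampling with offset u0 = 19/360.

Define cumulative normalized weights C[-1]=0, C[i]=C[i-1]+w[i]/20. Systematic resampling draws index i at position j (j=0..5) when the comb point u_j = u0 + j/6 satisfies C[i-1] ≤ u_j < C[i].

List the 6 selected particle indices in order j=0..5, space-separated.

C = [1/10, 2/5, 9/20, 9/10, 1, 1]
j=0: u_0=19/360 ∈ [0, 1/10) → index 0
j=1: u_1=79/360 ∈ [1/10, 2/5) → index 1
j=2: u_2=139/360 ∈ [1/10, 2/5) → index 1
j=3: u_3=199/360 ∈ [9/20, 9/10) → index 3
j=4: u_4=259/360 ∈ [9/20, 9/10) → index 3
j=5: u_5=319/360 ∈ [9/20, 9/10) → index 3

0 1 1 3 3 3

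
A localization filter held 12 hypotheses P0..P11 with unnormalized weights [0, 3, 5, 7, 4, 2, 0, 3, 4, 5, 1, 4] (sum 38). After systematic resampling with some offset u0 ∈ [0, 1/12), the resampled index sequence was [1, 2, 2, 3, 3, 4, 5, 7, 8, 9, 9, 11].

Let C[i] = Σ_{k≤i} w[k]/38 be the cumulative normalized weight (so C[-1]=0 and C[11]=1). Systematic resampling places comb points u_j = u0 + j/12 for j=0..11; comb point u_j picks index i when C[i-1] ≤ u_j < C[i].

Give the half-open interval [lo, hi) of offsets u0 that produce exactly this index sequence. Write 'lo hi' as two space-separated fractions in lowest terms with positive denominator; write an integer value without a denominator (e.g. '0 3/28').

0 2/57

C = [0, 3/38, 4/19, 15/38, 1/2, 21/38, 21/38, 12/19, 14/19, 33/38, 17/19, 1]
j=0 picked index 1: u0 ∈ [0, 3/38)
j=1 picked index 2: u0 ∈ [-1/228, 29/228)
j=2 picked index 2: u0 ∈ [-5/57, 5/114)
j=3 picked index 3: u0 ∈ [-3/76, 11/76)
j=4 picked index 3: u0 ∈ [-7/57, 7/114)
j=5 picked index 4: u0 ∈ [-5/228, 1/12)
j=6 picked index 5: u0 ∈ [0, 1/19)
j=7 picked index 7: u0 ∈ [-7/228, 11/228)
j=8 picked index 8: u0 ∈ [-2/57, 4/57)
j=9 picked index 9: u0 ∈ [-1/76, 9/76)
j=10 picked index 9: u0 ∈ [-11/114, 2/57)
j=11 picked index 11: u0 ∈ [-5/228, 1/12)
intersection: [0, 2/57)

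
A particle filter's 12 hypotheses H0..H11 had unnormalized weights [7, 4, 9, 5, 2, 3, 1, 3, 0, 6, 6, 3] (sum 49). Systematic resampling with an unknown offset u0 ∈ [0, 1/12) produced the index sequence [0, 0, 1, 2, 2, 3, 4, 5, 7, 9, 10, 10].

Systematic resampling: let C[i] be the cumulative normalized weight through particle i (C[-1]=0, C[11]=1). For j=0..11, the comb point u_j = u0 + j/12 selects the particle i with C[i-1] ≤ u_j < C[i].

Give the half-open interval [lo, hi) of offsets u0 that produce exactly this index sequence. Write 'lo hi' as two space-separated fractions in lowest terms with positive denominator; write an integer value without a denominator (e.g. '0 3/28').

1/98 13/588

C = [1/7, 11/49, 20/49, 25/49, 27/49, 30/49, 31/49, 34/49, 34/49, 40/49, 46/49, 1]
j=0 picked index 0: u0 ∈ [0, 1/7)
j=1 picked index 0: u0 ∈ [-1/12, 5/84)
j=2 picked index 1: u0 ∈ [-1/42, 17/294)
j=3 picked index 2: u0 ∈ [-5/196, 31/196)
j=4 picked index 2: u0 ∈ [-16/147, 11/147)
j=5 picked index 3: u0 ∈ [-5/588, 55/588)
j=6 picked index 4: u0 ∈ [1/98, 5/98)
j=7 picked index 5: u0 ∈ [-19/588, 17/588)
j=8 picked index 7: u0 ∈ [-5/147, 4/147)
j=9 picked index 9: u0 ∈ [-11/196, 13/196)
j=10 picked index 10: u0 ∈ [-5/294, 31/294)
j=11 picked index 10: u0 ∈ [-59/588, 13/588)
intersection: [1/98, 13/588)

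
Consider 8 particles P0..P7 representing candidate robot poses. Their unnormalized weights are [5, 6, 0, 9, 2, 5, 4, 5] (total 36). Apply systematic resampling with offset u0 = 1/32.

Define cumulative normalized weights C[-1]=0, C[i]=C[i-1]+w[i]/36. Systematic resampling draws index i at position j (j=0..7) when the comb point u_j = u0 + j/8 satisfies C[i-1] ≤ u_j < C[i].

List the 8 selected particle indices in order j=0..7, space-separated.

C = [5/36, 11/36, 11/36, 5/9, 11/18, 3/4, 31/36, 1]
j=0: u_0=1/32 ∈ [0, 5/36) → index 0
j=1: u_1=5/32 ∈ [5/36, 11/36) → index 1
j=2: u_2=9/32 ∈ [5/36, 11/36) → index 1
j=3: u_3=13/32 ∈ [11/36, 5/9) → index 3
j=4: u_4=17/32 ∈ [11/36, 5/9) → index 3
j=5: u_5=21/32 ∈ [11/18, 3/4) → index 5
j=6: u_6=25/32 ∈ [3/4, 31/36) → index 6
j=7: u_7=29/32 ∈ [31/36, 1) → index 7

0 1 1 3 3 5 6 7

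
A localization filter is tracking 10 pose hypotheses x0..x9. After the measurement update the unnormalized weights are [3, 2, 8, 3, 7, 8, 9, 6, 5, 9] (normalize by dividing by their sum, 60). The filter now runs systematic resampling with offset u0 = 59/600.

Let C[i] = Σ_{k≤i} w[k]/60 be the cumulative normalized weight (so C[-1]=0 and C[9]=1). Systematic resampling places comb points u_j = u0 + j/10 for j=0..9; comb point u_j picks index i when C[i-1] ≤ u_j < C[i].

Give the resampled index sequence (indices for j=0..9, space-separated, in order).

C = [1/20, 1/12, 13/60, 4/15, 23/60, 31/60, 2/3, 23/30, 17/20, 1]
j=0: u_0=59/600 ∈ [1/12, 13/60) → index 2
j=1: u_1=119/600 ∈ [1/12, 13/60) → index 2
j=2: u_2=179/600 ∈ [4/15, 23/60) → index 4
j=3: u_3=239/600 ∈ [23/60, 31/60) → index 5
j=4: u_4=299/600 ∈ [23/60, 31/60) → index 5
j=5: u_5=359/600 ∈ [31/60, 2/3) → index 6
j=6: u_6=419/600 ∈ [2/3, 23/30) → index 7
j=7: u_7=479/600 ∈ [23/30, 17/20) → index 8
j=8: u_8=539/600 ∈ [17/20, 1) → index 9
j=9: u_9=599/600 ∈ [17/20, 1) → index 9

2 2 4 5 5 6 7 8 9 9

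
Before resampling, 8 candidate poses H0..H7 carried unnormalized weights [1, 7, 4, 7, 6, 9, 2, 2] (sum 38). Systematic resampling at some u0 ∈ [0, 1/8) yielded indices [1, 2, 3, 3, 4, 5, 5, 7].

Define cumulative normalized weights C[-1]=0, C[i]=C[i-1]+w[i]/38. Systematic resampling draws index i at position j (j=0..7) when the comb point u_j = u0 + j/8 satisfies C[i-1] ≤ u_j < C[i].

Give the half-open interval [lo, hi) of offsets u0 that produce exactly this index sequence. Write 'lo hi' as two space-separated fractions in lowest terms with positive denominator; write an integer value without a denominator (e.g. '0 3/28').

C = [1/38, 4/19, 6/19, 1/2, 25/38, 17/19, 18/19, 1]
j=0 picked index 1: u0 ∈ [1/38, 4/19)
j=1 picked index 2: u0 ∈ [13/152, 29/152)
j=2 picked index 3: u0 ∈ [5/76, 1/4)
j=3 picked index 3: u0 ∈ [-9/152, 1/8)
j=4 picked index 4: u0 ∈ [0, 3/19)
j=5 picked index 5: u0 ∈ [5/152, 41/152)
j=6 picked index 5: u0 ∈ [-7/76, 11/76)
j=7 picked index 7: u0 ∈ [11/152, 1/8)
intersection: [13/152, 1/8)

13/152 1/8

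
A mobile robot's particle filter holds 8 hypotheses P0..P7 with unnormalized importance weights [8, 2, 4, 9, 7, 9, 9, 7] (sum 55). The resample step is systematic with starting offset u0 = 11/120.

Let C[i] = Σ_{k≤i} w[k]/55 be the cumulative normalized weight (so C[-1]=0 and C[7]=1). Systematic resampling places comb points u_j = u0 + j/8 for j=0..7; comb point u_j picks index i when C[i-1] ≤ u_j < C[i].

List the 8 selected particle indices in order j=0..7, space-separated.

C = [8/55, 2/11, 14/55, 23/55, 6/11, 39/55, 48/55, 1]
j=0: u_0=11/120 ∈ [0, 8/55) → index 0
j=1: u_1=13/60 ∈ [2/11, 14/55) → index 2
j=2: u_2=41/120 ∈ [14/55, 23/55) → index 3
j=3: u_3=7/15 ∈ [23/55, 6/11) → index 4
j=4: u_4=71/120 ∈ [6/11, 39/55) → index 5
j=5: u_5=43/60 ∈ [39/55, 48/55) → index 6
j=6: u_6=101/120 ∈ [39/55, 48/55) → index 6
j=7: u_7=29/30 ∈ [48/55, 1) → index 7

0 2 3 4 5 6 6 7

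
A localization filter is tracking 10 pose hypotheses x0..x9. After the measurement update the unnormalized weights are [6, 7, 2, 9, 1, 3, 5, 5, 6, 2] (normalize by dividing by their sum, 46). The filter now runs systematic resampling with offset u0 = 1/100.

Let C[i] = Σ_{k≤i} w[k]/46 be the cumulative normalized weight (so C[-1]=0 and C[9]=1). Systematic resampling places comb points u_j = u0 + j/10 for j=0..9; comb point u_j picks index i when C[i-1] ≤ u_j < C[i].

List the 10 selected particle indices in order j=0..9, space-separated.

C = [3/23, 13/46, 15/46, 12/23, 25/46, 14/23, 33/46, 19/23, 22/23, 1]
j=0: u_0=1/100 ∈ [0, 3/23) → index 0
j=1: u_1=11/100 ∈ [0, 3/23) → index 0
j=2: u_2=21/100 ∈ [3/23, 13/46) → index 1
j=3: u_3=31/100 ∈ [13/46, 15/46) → index 2
j=4: u_4=41/100 ∈ [15/46, 12/23) → index 3
j=5: u_5=51/100 ∈ [15/46, 12/23) → index 3
j=6: u_6=61/100 ∈ [14/23, 33/46) → index 6
j=7: u_7=71/100 ∈ [14/23, 33/46) → index 6
j=8: u_8=81/100 ∈ [33/46, 19/23) → index 7
j=9: u_9=91/100 ∈ [19/23, 22/23) → index 8

0 0 1 2 3 3 6 6 7 8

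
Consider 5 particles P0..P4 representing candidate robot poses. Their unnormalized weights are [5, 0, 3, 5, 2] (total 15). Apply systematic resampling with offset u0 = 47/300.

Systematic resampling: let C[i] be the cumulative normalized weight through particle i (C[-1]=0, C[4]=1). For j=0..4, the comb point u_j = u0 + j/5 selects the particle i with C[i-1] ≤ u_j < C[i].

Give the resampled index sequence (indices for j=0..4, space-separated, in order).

C = [1/3, 1/3, 8/15, 13/15, 1]
j=0: u_0=47/300 ∈ [0, 1/3) → index 0
j=1: u_1=107/300 ∈ [1/3, 8/15) → index 2
j=2: u_2=167/300 ∈ [8/15, 13/15) → index 3
j=3: u_3=227/300 ∈ [8/15, 13/15) → index 3
j=4: u_4=287/300 ∈ [13/15, 1) → index 4

0 2 3 3 4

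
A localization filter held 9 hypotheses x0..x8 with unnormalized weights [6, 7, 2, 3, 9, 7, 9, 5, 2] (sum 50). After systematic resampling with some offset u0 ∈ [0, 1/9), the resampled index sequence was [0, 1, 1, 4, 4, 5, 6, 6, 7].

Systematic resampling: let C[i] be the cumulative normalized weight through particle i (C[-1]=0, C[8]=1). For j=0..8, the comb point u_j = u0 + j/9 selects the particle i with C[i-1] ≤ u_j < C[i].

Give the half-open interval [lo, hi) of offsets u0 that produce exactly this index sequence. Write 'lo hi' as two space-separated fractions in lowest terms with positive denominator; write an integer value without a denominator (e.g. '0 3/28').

C = [3/25, 13/50, 3/10, 9/25, 27/50, 17/25, 43/50, 24/25, 1]
j=0 picked index 0: u0 ∈ [0, 3/25)
j=1 picked index 1: u0 ∈ [2/225, 67/450)
j=2 picked index 1: u0 ∈ [-23/225, 17/450)
j=3 picked index 4: u0 ∈ [2/75, 31/150)
j=4 picked index 4: u0 ∈ [-19/225, 43/450)
j=5 picked index 5: u0 ∈ [-7/450, 28/225)
j=6 picked index 6: u0 ∈ [1/75, 29/150)
j=7 picked index 6: u0 ∈ [-22/225, 37/450)
j=8 picked index 7: u0 ∈ [-13/450, 16/225)
intersection: [2/75, 17/450)

2/75 17/450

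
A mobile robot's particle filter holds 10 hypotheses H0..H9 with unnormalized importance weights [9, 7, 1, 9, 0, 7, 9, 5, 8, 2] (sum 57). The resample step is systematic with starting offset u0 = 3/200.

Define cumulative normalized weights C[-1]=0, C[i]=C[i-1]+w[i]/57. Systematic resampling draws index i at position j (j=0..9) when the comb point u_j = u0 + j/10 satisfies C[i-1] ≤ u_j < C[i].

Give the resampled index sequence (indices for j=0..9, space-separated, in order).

0 0 1 3 3 5 6 6 7 8

C = [3/19, 16/57, 17/57, 26/57, 26/57, 11/19, 14/19, 47/57, 55/57, 1]
j=0: u_0=3/200 ∈ [0, 3/19) → index 0
j=1: u_1=23/200 ∈ [0, 3/19) → index 0
j=2: u_2=43/200 ∈ [3/19, 16/57) → index 1
j=3: u_3=63/200 ∈ [17/57, 26/57) → index 3
j=4: u_4=83/200 ∈ [17/57, 26/57) → index 3
j=5: u_5=103/200 ∈ [26/57, 11/19) → index 5
j=6: u_6=123/200 ∈ [11/19, 14/19) → index 6
j=7: u_7=143/200 ∈ [11/19, 14/19) → index 6
j=8: u_8=163/200 ∈ [14/19, 47/57) → index 7
j=9: u_9=183/200 ∈ [47/57, 55/57) → index 8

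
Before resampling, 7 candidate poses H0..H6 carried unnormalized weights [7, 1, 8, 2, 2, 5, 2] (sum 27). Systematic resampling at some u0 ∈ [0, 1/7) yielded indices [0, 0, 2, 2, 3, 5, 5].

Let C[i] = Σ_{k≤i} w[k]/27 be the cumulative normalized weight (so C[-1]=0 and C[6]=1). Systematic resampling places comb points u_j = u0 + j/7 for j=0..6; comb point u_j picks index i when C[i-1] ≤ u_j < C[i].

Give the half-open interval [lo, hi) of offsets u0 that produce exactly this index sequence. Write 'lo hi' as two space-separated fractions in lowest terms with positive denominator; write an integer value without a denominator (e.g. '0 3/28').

C = [7/27, 8/27, 16/27, 2/3, 20/27, 25/27, 1]
j=0 picked index 0: u0 ∈ [0, 7/27)
j=1 picked index 0: u0 ∈ [-1/7, 22/189)
j=2 picked index 2: u0 ∈ [2/189, 58/189)
j=3 picked index 2: u0 ∈ [-25/189, 31/189)
j=4 picked index 3: u0 ∈ [4/189, 2/21)
j=5 picked index 5: u0 ∈ [5/189, 40/189)
j=6 picked index 5: u0 ∈ [-22/189, 13/189)
intersection: [5/189, 13/189)

5/189 13/189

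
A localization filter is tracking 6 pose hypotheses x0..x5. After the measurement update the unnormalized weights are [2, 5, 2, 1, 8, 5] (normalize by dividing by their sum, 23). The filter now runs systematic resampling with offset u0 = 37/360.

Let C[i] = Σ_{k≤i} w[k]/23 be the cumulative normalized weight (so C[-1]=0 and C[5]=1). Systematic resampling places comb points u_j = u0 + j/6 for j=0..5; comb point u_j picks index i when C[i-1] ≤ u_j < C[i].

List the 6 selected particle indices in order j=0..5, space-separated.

1 1 4 4 4 5

C = [2/23, 7/23, 9/23, 10/23, 18/23, 1]
j=0: u_0=37/360 ∈ [2/23, 7/23) → index 1
j=1: u_1=97/360 ∈ [2/23, 7/23) → index 1
j=2: u_2=157/360 ∈ [10/23, 18/23) → index 4
j=3: u_3=217/360 ∈ [10/23, 18/23) → index 4
j=4: u_4=277/360 ∈ [10/23, 18/23) → index 4
j=5: u_5=337/360 ∈ [18/23, 1) → index 5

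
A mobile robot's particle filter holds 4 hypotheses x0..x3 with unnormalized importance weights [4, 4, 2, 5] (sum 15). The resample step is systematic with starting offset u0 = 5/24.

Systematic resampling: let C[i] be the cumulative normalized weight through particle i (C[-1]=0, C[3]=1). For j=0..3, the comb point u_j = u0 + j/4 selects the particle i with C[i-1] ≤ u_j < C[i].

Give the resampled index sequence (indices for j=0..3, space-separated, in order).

0 1 3 3

C = [4/15, 8/15, 2/3, 1]
j=0: u_0=5/24 ∈ [0, 4/15) → index 0
j=1: u_1=11/24 ∈ [4/15, 8/15) → index 1
j=2: u_2=17/24 ∈ [2/3, 1) → index 3
j=3: u_3=23/24 ∈ [2/3, 1) → index 3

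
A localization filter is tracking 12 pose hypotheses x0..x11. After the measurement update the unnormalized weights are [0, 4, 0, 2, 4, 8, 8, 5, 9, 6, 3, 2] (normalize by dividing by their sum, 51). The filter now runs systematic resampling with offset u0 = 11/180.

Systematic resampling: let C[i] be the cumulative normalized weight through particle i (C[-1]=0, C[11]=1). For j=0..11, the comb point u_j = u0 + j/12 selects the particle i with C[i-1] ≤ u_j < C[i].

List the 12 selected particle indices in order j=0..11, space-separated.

C = [0, 4/51, 4/51, 2/17, 10/51, 6/17, 26/51, 31/51, 40/51, 46/51, 49/51, 1]
j=0: u_0=11/180 ∈ [0, 4/51) → index 1
j=1: u_1=13/90 ∈ [2/17, 10/51) → index 4
j=2: u_2=41/180 ∈ [10/51, 6/17) → index 5
j=3: u_3=14/45 ∈ [10/51, 6/17) → index 5
j=4: u_4=71/180 ∈ [6/17, 26/51) → index 6
j=5: u_5=43/90 ∈ [6/17, 26/51) → index 6
j=6: u_6=101/180 ∈ [26/51, 31/51) → index 7
j=7: u_7=29/45 ∈ [31/51, 40/51) → index 8
j=8: u_8=131/180 ∈ [31/51, 40/51) → index 8
j=9: u_9=73/90 ∈ [40/51, 46/51) → index 9
j=10: u_10=161/180 ∈ [40/51, 46/51) → index 9
j=11: u_11=44/45 ∈ [49/51, 1) → index 11

1 4 5 5 6 6 7 8 8 9 9 11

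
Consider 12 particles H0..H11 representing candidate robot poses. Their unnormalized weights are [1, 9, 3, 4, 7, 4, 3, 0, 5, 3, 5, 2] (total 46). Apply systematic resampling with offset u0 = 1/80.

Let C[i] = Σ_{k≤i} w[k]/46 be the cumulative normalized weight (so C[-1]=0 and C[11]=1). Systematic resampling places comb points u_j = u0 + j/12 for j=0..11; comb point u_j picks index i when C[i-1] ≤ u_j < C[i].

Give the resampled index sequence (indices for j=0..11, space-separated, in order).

C = [1/46, 5/23, 13/46, 17/46, 12/23, 14/23, 31/46, 31/46, 18/23, 39/46, 22/23, 1]
j=0: u_0=1/80 ∈ [0, 1/46) → index 0
j=1: u_1=23/240 ∈ [1/46, 5/23) → index 1
j=2: u_2=43/240 ∈ [1/46, 5/23) → index 1
j=3: u_3=21/80 ∈ [5/23, 13/46) → index 2
j=4: u_4=83/240 ∈ [13/46, 17/46) → index 3
j=5: u_5=103/240 ∈ [17/46, 12/23) → index 4
j=6: u_6=41/80 ∈ [17/46, 12/23) → index 4
j=7: u_7=143/240 ∈ [12/23, 14/23) → index 5
j=8: u_8=163/240 ∈ [31/46, 18/23) → index 8
j=9: u_9=61/80 ∈ [31/46, 18/23) → index 8
j=10: u_10=203/240 ∈ [18/23, 39/46) → index 9
j=11: u_11=223/240 ∈ [39/46, 22/23) → index 10

0 1 1 2 3 4 4 5 8 8 9 10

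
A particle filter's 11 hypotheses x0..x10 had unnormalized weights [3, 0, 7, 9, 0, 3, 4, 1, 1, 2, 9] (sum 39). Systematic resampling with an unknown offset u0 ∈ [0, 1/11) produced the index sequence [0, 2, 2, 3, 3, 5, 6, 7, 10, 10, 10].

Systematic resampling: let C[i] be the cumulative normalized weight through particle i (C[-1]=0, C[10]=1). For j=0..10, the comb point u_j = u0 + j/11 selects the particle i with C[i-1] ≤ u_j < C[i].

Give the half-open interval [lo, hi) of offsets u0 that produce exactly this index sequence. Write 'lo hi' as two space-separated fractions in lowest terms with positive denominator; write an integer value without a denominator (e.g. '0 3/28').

C = [1/13, 1/13, 10/39, 19/39, 19/39, 22/39, 2/3, 9/13, 28/39, 10/13, 1]
j=0 picked index 0: u0 ∈ [0, 1/13)
j=1 picked index 2: u0 ∈ [-2/143, 71/429)
j=2 picked index 2: u0 ∈ [-15/143, 32/429)
j=3 picked index 3: u0 ∈ [-7/429, 92/429)
j=4 picked index 3: u0 ∈ [-46/429, 53/429)
j=5 picked index 5: u0 ∈ [14/429, 47/429)
j=6 picked index 6: u0 ∈ [8/429, 4/33)
j=7 picked index 7: u0 ∈ [1/33, 8/143)
j=8 picked index 10: u0 ∈ [6/143, 3/11)
j=9 picked index 10: u0 ∈ [-7/143, 2/11)
j=10 picked index 10: u0 ∈ [-20/143, 1/11)
intersection: [6/143, 8/143)

6/143 8/143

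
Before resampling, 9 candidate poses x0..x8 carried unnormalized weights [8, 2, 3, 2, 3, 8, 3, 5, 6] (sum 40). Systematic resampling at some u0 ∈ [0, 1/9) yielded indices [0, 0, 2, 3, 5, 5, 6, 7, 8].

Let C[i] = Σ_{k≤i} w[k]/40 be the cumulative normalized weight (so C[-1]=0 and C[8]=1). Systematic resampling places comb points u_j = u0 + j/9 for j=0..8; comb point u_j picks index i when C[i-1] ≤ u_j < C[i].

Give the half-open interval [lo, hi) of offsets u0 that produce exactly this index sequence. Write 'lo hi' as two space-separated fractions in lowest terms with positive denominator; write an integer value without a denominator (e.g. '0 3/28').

1/36 1/24

C = [1/5, 1/4, 13/40, 3/8, 9/20, 13/20, 29/40, 17/20, 1]
j=0 picked index 0: u0 ∈ [0, 1/5)
j=1 picked index 0: u0 ∈ [-1/9, 4/45)
j=2 picked index 2: u0 ∈ [1/36, 37/360)
j=3 picked index 3: u0 ∈ [-1/120, 1/24)
j=4 picked index 5: u0 ∈ [1/180, 37/180)
j=5 picked index 5: u0 ∈ [-19/180, 17/180)
j=6 picked index 6: u0 ∈ [-1/60, 7/120)
j=7 picked index 7: u0 ∈ [-19/360, 13/180)
j=8 picked index 8: u0 ∈ [-7/180, 1/9)
intersection: [1/36, 1/24)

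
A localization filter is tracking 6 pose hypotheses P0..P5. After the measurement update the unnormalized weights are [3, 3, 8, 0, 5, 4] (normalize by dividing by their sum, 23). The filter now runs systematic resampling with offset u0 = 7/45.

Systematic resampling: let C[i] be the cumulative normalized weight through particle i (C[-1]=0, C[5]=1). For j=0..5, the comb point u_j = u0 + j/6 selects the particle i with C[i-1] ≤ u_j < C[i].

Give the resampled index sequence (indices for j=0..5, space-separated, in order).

C = [3/23, 6/23, 14/23, 14/23, 19/23, 1]
j=0: u_0=7/45 ∈ [3/23, 6/23) → index 1
j=1: u_1=29/90 ∈ [6/23, 14/23) → index 2
j=2: u_2=22/45 ∈ [6/23, 14/23) → index 2
j=3: u_3=59/90 ∈ [14/23, 19/23) → index 4
j=4: u_4=37/45 ∈ [14/23, 19/23) → index 4
j=5: u_5=89/90 ∈ [19/23, 1) → index 5

1 2 2 4 4 5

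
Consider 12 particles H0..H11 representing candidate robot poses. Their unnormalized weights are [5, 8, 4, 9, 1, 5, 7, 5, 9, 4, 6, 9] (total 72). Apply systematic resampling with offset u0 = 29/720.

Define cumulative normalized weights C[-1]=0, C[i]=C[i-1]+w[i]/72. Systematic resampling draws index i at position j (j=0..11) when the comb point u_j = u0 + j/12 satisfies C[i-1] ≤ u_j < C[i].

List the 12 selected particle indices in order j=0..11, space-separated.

0 1 2 3 4 6 6 8 8 9 10 11

C = [5/72, 13/72, 17/72, 13/36, 3/8, 4/9, 13/24, 11/18, 53/72, 19/24, 7/8, 1]
j=0: u_0=29/720 ∈ [0, 5/72) → index 0
j=1: u_1=89/720 ∈ [5/72, 13/72) → index 1
j=2: u_2=149/720 ∈ [13/72, 17/72) → index 2
j=3: u_3=209/720 ∈ [17/72, 13/36) → index 3
j=4: u_4=269/720 ∈ [13/36, 3/8) → index 4
j=5: u_5=329/720 ∈ [4/9, 13/24) → index 6
j=6: u_6=389/720 ∈ [4/9, 13/24) → index 6
j=7: u_7=449/720 ∈ [11/18, 53/72) → index 8
j=8: u_8=509/720 ∈ [11/18, 53/72) → index 8
j=9: u_9=569/720 ∈ [53/72, 19/24) → index 9
j=10: u_10=629/720 ∈ [19/24, 7/8) → index 10
j=11: u_11=689/720 ∈ [7/8, 1) → index 11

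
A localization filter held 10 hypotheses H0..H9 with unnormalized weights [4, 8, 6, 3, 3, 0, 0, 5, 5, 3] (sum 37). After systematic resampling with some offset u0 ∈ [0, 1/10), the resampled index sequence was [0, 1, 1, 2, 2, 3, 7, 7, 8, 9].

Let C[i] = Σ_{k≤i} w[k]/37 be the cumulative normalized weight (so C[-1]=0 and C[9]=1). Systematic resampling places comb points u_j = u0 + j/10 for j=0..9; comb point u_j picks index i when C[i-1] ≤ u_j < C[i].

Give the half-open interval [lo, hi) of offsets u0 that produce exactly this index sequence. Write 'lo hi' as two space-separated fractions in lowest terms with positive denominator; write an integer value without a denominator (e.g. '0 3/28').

9/185 5/74

C = [4/37, 12/37, 18/37, 21/37, 24/37, 24/37, 24/37, 29/37, 34/37, 1]
j=0 picked index 0: u0 ∈ [0, 4/37)
j=1 picked index 1: u0 ∈ [3/370, 83/370)
j=2 picked index 1: u0 ∈ [-17/185, 23/185)
j=3 picked index 2: u0 ∈ [9/370, 69/370)
j=4 picked index 2: u0 ∈ [-14/185, 16/185)
j=5 picked index 3: u0 ∈ [-1/74, 5/74)
j=6 picked index 7: u0 ∈ [9/185, 34/185)
j=7 picked index 7: u0 ∈ [-19/370, 31/370)
j=8 picked index 8: u0 ∈ [-3/185, 22/185)
j=9 picked index 9: u0 ∈ [7/370, 1/10)
intersection: [9/185, 5/74)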